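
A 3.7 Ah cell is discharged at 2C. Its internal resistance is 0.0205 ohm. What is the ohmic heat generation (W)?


Step 1: I = C_rate * capacity = 2 * 3.7 = 7.4 A
Step 2: Q = I^2 * R = 7.4^2 * 0.0205 = 54.76 * 0.0205 = 1.123 W

1.123 W


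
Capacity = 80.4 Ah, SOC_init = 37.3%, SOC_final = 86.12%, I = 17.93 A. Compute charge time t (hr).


delta_Ah = 80.4 * (86.12 - 37.3) / 100 = 39.251 Ah
t = delta_Ah / I = 39.251 / 17.93 = 2.189 hr

2.189 hr


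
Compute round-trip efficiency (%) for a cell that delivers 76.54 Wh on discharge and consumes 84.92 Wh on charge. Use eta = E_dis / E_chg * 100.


Round-trip efficiency = 76.54/84.92 * 100% = 90.13%

90.13%


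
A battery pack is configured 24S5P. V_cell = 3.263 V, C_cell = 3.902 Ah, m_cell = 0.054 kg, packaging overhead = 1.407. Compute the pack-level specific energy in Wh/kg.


Step 1: V_pack = 24 * 3.263 = 78.312 V
Step 2: C_pack = 5 * 3.902 = 19.51 Ah
Step 3: E_pack = V_pack * C_pack = 78.312 * 19.51 = 1527.9 Wh
Step 4: m_pack = 24 * 5 * 0.054 * 1.407 = 9.1174 kg
Step 5: ED = E_pack / m_pack = 1527.9 / 9.1174 = 167.6 Wh/kg

167.6 Wh/kg


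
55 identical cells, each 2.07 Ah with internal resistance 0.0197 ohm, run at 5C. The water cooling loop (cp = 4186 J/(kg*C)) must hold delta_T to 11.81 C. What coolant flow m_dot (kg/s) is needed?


Step 1: I = 5 * 2.07 = 10.35 A
Step 2: Q_cell = I^2 * R = 10.35^2 * 0.0197 = 2.1103 W
Step 3: Q_total = 55 * 2.1103 = 116.07 W
Step 4: m_dot = Q_total / (cp * dT) = 116.07 / (4186 * 11.81) = 0.002348 kg/s

0.002348 kg/s


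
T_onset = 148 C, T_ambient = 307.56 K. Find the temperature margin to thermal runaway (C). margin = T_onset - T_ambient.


Convert: T_ambient = 307.56 K = 34.41 C
margin = 148 - 34.41 = 113.59 C

113.59 C


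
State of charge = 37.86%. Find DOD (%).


DOD = 100 - SOC = 100 - 37.86 = 62.14%

62.14%


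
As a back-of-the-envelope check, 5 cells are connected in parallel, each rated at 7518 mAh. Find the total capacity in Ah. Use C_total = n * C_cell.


Convert: C_cell = 7518 mAh = 7.518 Ah
C_total = 5 * 7.518 = 37.59 Ah

37.59 Ah


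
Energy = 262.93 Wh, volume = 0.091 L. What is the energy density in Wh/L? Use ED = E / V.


Volumetric ED = 262.93 Wh / 0.091 L = 2889 Wh/L

2889 Wh/L


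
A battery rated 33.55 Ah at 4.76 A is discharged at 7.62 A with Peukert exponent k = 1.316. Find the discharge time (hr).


Step 1: t_rated = C / I_rated = 33.55 / 4.76 = 7.0483 hr
Step 2: ratio = 4.76 / 7.62 = 0.62467
Step 3: ratio^k = 0.62467^1.316 = 0.53836
Step 4: t = t_rated * ratio^k = 7.0483 * 0.53836 = 3.795 hr

3.795 hr


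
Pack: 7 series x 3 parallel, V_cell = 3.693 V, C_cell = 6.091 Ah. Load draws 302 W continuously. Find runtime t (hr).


Step 1: E_pack = Ns * V_cell * Np * C_cell = 7 * 3.693 * 3 * 6.091 = 472.38 Wh
Step 2: t = E_pack / P = 472.38 / 302 = 1.564 hr

1.564 hr


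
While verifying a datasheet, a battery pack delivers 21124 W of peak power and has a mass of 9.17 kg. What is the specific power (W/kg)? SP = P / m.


Specific power = 21124 W / 9.17 kg = 2304 W/kg

2304 W/kg


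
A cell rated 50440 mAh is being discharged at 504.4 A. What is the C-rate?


Convert: capacity = 50440 mAh = 50.44 Ah
Rearranging: C_rate = 504.4 / 50.44 = 10C

10C


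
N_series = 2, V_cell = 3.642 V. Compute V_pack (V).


Series voltages add: 2 * 3.642 V = 7.284 V

7.284 V


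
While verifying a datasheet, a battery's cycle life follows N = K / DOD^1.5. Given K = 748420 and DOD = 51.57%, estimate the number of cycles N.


DOD^1.5 = 370.34
N = K / DOD^1.5 = 748420 / 370.34 = 2021

2021 cycles


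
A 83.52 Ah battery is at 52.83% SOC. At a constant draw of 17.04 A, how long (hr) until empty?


Step 1: remaining = SOC/100 * C_total = 52.83/100 * 83.52 = 44.124 Ah
Step 2: t = remaining / I = 44.124 / 17.04 = 2.589 hr

2.589 hr


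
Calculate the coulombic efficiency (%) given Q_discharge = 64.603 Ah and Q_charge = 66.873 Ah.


eta_c = Q_dis / Q_chg * 100 = 64.603 / 66.873 * 100 = 96.61%

96.61%


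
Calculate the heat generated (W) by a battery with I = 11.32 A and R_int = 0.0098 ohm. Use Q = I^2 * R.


I^2 = 128.14
Q = 128.14 * 0.0098 = 1.256 W

1.256 W


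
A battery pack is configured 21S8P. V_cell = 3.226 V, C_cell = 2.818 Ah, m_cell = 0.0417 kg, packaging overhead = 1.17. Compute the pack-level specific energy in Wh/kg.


Step 1: V_pack = 21 * 3.226 = 67.746 V
Step 2: C_pack = 8 * 2.818 = 22.544 Ah
Step 3: E_pack = V_pack * C_pack = 67.746 * 22.544 = 1527.3 Wh
Step 4: m_pack = 21 * 8 * 0.0417 * 1.17 = 8.1966 kg
Step 5: ED = E_pack / m_pack = 1527.3 / 8.1966 = 186.3 Wh/kg

186.3 Wh/kg


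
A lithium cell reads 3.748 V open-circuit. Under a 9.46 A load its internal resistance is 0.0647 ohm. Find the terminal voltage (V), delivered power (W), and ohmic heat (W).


Step 1: V_terminal = OCV - I*R = 3.748 - 9.46 * 0.0647 = 3.1359 V
Step 2: P_out = V_terminal * I = 3.1359 * 9.46 = 29.67 W
Step 3: Q = I^2 * R = 9.46^2 * 0.0647 = 5.790 W

V=3.1359 V, P=29.67 W, Q=5.790 W


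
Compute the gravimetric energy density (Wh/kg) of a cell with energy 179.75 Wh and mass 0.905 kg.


ED = E / m = 179.75 / 0.905 = 198.6 Wh/kg

198.6 Wh/kg


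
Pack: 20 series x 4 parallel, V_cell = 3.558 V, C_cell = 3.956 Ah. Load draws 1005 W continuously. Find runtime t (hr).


Step 1: E_pack = Ns * V_cell * Np * C_cell = 20 * 3.558 * 4 * 3.956 = 1126 Wh
Step 2: t = E_pack / P = 1126 / 1005 = 1.120 hr

1.120 hr


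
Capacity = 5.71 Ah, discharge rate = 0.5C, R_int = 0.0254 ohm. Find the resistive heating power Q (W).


Step 1: I = C_rate * capacity = 0.5 * 5.71 = 2.855 A
Step 2: Q = I^2 * R = 2.855^2 * 0.0254 = 8.151 * 0.0254 = 0.2070 W

0.2070 W


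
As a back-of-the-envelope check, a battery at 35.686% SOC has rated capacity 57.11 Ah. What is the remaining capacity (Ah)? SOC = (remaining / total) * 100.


remaining = SOC / 100 * total = 35.686 / 100 * 57.11 = 20.38 Ah

20.38 Ah


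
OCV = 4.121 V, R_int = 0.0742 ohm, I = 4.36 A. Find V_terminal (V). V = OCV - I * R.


IR drop = 4.36 * 0.0742 = 0.32351 V
V = 4.121 - 0.32351 = 3.797 V

3.797 V


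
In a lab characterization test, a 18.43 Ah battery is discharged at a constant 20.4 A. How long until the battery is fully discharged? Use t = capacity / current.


Runtime = 18.43 Ah / 20.4 A = 0.9034 hr

0.9034 hr


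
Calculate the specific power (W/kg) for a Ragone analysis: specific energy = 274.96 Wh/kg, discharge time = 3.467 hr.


Specific power = 274.96 Wh/kg / 3.467 hr = 79.31 W/kg

79.31 W/kg


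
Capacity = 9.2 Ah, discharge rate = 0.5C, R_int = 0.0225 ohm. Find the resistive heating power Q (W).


Step 1: I = C_rate * capacity = 0.5 * 9.2 = 4.6 A
Step 2: Q = I^2 * R = 4.6^2 * 0.0225 = 21.16 * 0.0225 = 0.4761 W

0.4761 W


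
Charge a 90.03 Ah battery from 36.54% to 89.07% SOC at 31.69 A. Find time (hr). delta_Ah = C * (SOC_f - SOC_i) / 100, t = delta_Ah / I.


delta_Ah = 90.03 * (89.07 - 36.54) / 100 = 47.293 Ah
t = delta_Ah / I = 47.293 / 31.69 = 1.492 hr

1.492 hr


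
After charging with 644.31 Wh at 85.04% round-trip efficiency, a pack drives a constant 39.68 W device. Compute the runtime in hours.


Step 1: E_discharge = eta/100 * E_charge = 85.04/100 * 644.31 = 547.92 Wh
Step 2: t = E_discharge / P = 547.92 / 39.68 = 13.81 hr

13.81 hr


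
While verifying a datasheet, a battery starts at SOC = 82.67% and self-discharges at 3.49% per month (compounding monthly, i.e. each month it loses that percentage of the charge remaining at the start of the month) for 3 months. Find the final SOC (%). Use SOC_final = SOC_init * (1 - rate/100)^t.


decay = (1 - 3.49/100)^3 = 0.89891
SOC_final = 82.67 * 0.89891 = 74.31%

74.31%


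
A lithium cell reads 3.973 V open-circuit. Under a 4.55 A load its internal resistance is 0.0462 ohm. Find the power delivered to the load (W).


Step 1: V_terminal = OCV - I*R = 3.973 - 4.55 * 0.0462 = 3.7628 V
Step 2: P_out = V_terminal * I = 3.7628 * 4.55 = 17.12 W

17.12 W


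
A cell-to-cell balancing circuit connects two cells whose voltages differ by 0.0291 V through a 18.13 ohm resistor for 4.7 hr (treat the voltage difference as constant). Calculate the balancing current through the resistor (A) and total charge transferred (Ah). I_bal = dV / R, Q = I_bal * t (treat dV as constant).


First, Ohm's law: I_bal = 0.0291 V / 18.13 ohm = 0.0016051 A
Then Q = I * t = 0.0016051 A * 4.7 hr = 0.007544 Ah

I=0.0016051 A, Q=0.007544 Ah


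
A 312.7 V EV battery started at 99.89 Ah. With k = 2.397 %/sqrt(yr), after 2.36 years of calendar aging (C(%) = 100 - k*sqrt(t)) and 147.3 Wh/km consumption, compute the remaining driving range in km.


Step 1: capacity retention = 100 - 2.397 * sqrt(2.36) = 100 - 2.397 * 1.5362 = 96.318%
Step 2: C_now = 99.89 * 96.318/100 = 96.212 Ah
Step 3: E_pack = V * C_now = 312.7 * 96.212 = 30085 Wh
Step 4: range = E_pack / consumption = 30085 / 147.3 = 204.2 km

204.2 km


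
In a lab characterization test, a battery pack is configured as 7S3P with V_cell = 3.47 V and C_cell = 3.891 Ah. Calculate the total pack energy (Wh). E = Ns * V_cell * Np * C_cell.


E = Ns * Vcell * Np * Ccell = 7 * 3.47 * 3 * 3.891 = 283.5 Wh

283.5 Wh


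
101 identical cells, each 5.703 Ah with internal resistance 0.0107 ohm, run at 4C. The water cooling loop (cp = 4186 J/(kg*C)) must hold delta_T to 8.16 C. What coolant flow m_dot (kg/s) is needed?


Step 1: I = 4 * 5.703 = 22.812 A
Step 2: Q_cell = I^2 * R = 22.812^2 * 0.0107 = 5.5681 W
Step 3: Q_total = 101 * 5.5681 = 562.38 W
Step 4: m_dot = Q_total / (cp * dT) = 562.38 / (4186 * 8.16) = 0.01646 kg/s

0.01646 kg/s


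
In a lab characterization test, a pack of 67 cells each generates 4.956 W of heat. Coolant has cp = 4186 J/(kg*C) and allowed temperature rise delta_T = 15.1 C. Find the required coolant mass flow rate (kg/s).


Step 1: Total heat Q = 67 * 4.956 W = 332.05 W
Step 2: denom = cp * dT = 4186 * 15.1 = 63209
Step 3: m_dot = 332.05 / 63209 = 0.005253 kg/s

0.005253 kg/s


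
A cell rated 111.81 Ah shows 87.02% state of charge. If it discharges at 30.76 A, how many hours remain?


Step 1: remaining = SOC/100 * C_total = 87.02/100 * 111.81 = 97.297 Ah
Step 2: t = remaining / I = 97.297 / 30.76 = 3.163 hr

3.163 hr


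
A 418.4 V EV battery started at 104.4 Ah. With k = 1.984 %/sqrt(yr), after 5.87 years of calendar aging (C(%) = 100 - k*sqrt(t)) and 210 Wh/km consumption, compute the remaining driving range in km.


Step 1: capacity retention = 100 - 1.984 * sqrt(5.87) = 100 - 1.984 * 2.4228 = 95.193%
Step 2: C_now = 104.4 * 95.193/100 = 99.381 Ah
Step 3: E_pack = V * C_now = 418.4 * 99.381 = 41581 Wh
Step 4: range = E_pack / consumption = 41581 / 210 = 198.0 km

198.0 km


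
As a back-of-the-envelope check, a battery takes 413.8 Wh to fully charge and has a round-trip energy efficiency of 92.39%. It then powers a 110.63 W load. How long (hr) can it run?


Step 1: E_discharge = eta/100 * E_charge = 92.39/100 * 413.8 = 382.31 Wh
Step 2: t = E_discharge / P = 382.31 / 110.63 = 3.456 hr

3.456 hr


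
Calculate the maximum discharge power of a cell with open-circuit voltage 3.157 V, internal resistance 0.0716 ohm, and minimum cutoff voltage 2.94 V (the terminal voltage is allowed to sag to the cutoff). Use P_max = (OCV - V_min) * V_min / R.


P_max = (OCV - V_min) * V_min / R = (3.157 - 2.94) * 2.94 / 0.0716 = 0.217 * 2.94 / 0.0716 = 8.910 W

8.910 W


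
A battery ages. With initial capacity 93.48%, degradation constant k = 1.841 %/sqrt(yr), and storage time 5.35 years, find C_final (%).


Step 1: sqrt(5.35 yr) = 2.313
Step 2: drop = 1.841 * 2.313 = 4.2582
Step 3: C_final = 93.48 - 4.2582 = 89.22%

89.22%


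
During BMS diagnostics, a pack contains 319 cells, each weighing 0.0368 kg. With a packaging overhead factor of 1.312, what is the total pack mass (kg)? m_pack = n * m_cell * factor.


m_pack = n * m_cell * overhead = 319 * 0.0368 * 1.312 = 15.40 kg

15.40 kg


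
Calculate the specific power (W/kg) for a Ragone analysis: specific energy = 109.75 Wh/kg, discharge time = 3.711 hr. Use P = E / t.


P_specific = E / t = 109.75 / 3.711 = 29.57 W/kg

29.57 W/kg


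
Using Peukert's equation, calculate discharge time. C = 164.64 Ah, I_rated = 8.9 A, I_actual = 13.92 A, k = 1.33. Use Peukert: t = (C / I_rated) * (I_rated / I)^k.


t_rated = C / I_rated = 164.64 / 8.9 = 18.499 hr
(I_rated/I)^k = (0.63937)^1.33 = 0.55163
t = t_rated * (I_rated/I)^k = 18.499 * 0.55163 = 10.20 hr

10.20 hr


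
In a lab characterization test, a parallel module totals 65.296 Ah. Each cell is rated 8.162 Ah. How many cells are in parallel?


n = C_total / C_cell = 65.296 / 8.162 = 8

8


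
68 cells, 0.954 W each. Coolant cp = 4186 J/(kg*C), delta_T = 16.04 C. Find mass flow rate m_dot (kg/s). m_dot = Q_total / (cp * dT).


Step 1: Total heat Q = 68 * 0.954 W = 64.872 W
Step 2: denom = cp * dT = 4186 * 16.04 = 67143
Step 3: m_dot = 64.872 / 67143 = 9.662e-04 kg/s

9.662e-04 kg/s


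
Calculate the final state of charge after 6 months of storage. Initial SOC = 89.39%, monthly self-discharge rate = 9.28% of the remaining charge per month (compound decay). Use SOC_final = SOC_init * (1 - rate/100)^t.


decay = (1 - 9.28/100)^6 = 0.55747
SOC_final = 89.39 * 0.55747 = 49.83%

49.83%


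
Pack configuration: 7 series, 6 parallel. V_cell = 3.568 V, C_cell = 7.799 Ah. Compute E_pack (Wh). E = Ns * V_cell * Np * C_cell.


V_pack = 7 * 3.568 = 24.976 V
C_pack = 6 * 7.799 = 46.794 Ah
E = V_pack * C_pack = 24.976 * 46.794 = 1169 Wh

1169 Wh


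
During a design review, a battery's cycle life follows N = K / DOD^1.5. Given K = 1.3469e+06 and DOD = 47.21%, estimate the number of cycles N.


Step 1: DOD^1.5 = 47.21^1.5 = 324.38
Step 2: N = 1.3469e+06 / 324.38 = 4152 cycles

4152 cycles


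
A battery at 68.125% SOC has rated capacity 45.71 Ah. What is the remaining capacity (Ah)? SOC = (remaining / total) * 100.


remaining = SOC / 100 * total = 68.125 / 100 * 45.71 = 31.14 Ah

31.14 Ah


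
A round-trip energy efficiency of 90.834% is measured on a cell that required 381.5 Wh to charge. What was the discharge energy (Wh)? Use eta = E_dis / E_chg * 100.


E_dis = eta/100 * E_chg = 90.834/100 * 381.5 = 346.5 Wh

346.5 Wh


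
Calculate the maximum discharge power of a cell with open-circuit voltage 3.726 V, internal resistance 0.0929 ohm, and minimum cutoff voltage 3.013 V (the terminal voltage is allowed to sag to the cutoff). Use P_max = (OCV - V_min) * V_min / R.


P_max = (OCV - V_min) * V_min / R = (3.726 - 3.013) * 3.013 / 0.0929 = 0.713 * 3.013 / 0.0929 = 23.12 W

23.12 W


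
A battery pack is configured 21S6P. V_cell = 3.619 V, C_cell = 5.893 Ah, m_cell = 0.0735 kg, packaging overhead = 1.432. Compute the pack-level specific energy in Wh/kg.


Step 1: V_pack = 21 * 3.619 = 75.999 V
Step 2: C_pack = 6 * 5.893 = 35.358 Ah
Step 3: E_pack = V_pack * C_pack = 75.999 * 35.358 = 2687.2 Wh
Step 4: m_pack = 21 * 6 * 0.0735 * 1.432 = 13.262 kg
Step 5: ED = E_pack / m_pack = 2687.2 / 13.262 = 202.6 Wh/kg

202.6 Wh/kg


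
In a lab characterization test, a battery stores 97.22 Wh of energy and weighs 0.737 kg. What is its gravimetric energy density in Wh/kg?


ED = E / m = 97.22 / 0.737 = 131.9 Wh/kg

131.9 Wh/kg


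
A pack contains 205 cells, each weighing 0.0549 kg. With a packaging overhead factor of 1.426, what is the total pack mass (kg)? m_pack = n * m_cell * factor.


Cell mass sum = 205 * 0.0549 = 11.255 kg
With overhead 1.426: m_pack = 11.255 * 1.426 = 16.05 kg

16.05 kg


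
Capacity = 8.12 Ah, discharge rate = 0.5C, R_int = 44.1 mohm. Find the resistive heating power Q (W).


Convert: R = 44.1 mohm = 0.0441 ohm
Step 1: I = C_rate * capacity = 0.5 * 8.12 = 4.06 A
Step 2: Q = I^2 * R = 4.06^2 * 0.0441 = 16.484 * 0.0441 = 0.7269 W

0.7269 W


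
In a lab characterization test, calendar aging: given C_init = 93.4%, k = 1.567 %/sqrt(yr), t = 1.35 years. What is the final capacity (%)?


sqrt(t) = sqrt(1.35) = 1.1619
C_final = 93.4 - 1.567 * 1.1619 = 91.58%

91.58%


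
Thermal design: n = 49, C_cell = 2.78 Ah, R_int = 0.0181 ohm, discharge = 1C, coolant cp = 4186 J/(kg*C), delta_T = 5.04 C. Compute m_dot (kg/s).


Step 1: I = 1 * 2.78 = 2.78 A
Step 2: Q_cell = I^2 * R = 2.78^2 * 0.0181 = 0.13988 W
Step 3: Q_total = 49 * 0.13988 = 6.8541 W
Step 4: m_dot = Q_total / (cp * dT) = 6.8541 / (4186 * 5.04) = 3.249e-04 kg/s

3.249e-04 kg/s


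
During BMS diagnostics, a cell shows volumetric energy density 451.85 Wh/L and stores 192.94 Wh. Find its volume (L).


V = E / ED = 192.94 / 451.85 = 0.4270 L

0.4270 L


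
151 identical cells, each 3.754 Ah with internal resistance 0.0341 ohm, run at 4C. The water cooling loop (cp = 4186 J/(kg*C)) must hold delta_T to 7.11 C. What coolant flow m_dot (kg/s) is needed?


Step 1: I = 4 * 3.754 = 15.016 A
Step 2: Q_cell = I^2 * R = 15.016^2 * 0.0341 = 7.6889 W
Step 3: Q_total = 151 * 7.6889 = 1161 W
Step 4: m_dot = Q_total / (cp * dT) = 1161 / (4186 * 7.11) = 0.03901 kg/s

0.03901 kg/s


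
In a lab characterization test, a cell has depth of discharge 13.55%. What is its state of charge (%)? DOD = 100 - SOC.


SOC = 100 - DOD = 100 - 13.55 = 86.45%

86.45%


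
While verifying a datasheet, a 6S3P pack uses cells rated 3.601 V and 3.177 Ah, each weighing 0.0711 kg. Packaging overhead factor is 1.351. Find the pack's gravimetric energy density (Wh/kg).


Step 1: V_pack = 6 * 3.601 = 21.606 V
Step 2: C_pack = 3 * 3.177 = 9.531 Ah
Step 3: E_pack = V_pack * C_pack = 21.606 * 9.531 = 205.93 Wh
Step 4: m_pack = 6 * 3 * 0.0711 * 1.351 = 1.729 kg
Step 5: ED = E_pack / m_pack = 205.93 / 1.729 = 119.1 Wh/kg

119.1 Wh/kg


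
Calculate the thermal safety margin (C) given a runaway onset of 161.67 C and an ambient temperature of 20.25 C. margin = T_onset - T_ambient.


Safety margin = 161.67 C - 20.25 C = 141.42 C

141.42 C


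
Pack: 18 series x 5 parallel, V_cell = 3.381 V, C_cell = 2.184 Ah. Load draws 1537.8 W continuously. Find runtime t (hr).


Step 1: E_pack = Ns * V_cell * Np * C_cell = 18 * 3.381 * 5 * 2.184 = 664.57 Wh
Step 2: t = E_pack / P = 664.57 / 1537.8 = 0.4322 hr

0.4322 hr


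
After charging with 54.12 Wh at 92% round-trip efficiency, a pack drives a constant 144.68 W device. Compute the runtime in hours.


Step 1: E_discharge = eta/100 * E_charge = 92/100 * 54.12 = 49.79 Wh
Step 2: t = E_discharge / P = 49.79 / 144.68 = 0.3441 hr

0.3441 hr


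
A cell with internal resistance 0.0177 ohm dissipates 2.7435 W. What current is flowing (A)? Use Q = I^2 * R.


I = sqrt(Q / R) = sqrt(2.7435 / 0.0177) = sqrt(155) = 12.45 A

12.45 A


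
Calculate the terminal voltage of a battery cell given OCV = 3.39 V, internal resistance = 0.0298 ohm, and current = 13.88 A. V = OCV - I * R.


IR drop = 13.88 * 0.0298 = 0.41362 V
V = 3.39 - 0.41362 = 2.976 V

2.976 V


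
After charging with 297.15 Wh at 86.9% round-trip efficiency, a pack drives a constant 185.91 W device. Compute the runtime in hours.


Step 1: E_discharge = eta/100 * E_charge = 86.9/100 * 297.15 = 258.22 Wh
Step 2: t = E_discharge / P = 258.22 / 185.91 = 1.389 hr

1.389 hr


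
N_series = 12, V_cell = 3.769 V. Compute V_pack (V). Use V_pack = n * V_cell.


Series voltages add: 12 * 3.769 V = 45.228 V

45.228 V


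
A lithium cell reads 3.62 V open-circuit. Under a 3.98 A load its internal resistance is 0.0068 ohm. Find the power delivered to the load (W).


Step 1: V_terminal = OCV - I*R = 3.62 - 3.98 * 0.0068 = 3.5929 V
Step 2: P_out = V_terminal * I = 3.5929 * 3.98 = 14.30 W

14.30 W


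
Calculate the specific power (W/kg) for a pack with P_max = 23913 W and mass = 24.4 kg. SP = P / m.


Specific power = 23913 W / 24.4 kg = 980.0 W/kg

980.0 W/kg


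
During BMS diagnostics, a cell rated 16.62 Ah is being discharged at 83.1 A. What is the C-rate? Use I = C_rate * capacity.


Rearranging: C_rate = 83.1 / 16.62 = 5C

5C


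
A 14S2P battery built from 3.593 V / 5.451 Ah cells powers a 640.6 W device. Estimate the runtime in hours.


Step 1: E_pack = Ns * V_cell * Np * C_cell = 14 * 3.593 * 2 * 5.451 = 548.39 Wh
Step 2: t = E_pack / P = 548.39 / 640.6 = 0.8561 hr

0.8561 hr


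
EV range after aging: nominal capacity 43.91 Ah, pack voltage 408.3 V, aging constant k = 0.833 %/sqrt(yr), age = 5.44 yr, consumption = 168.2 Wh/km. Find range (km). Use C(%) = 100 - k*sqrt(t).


Step 1: capacity retention = 100 - 0.833 * sqrt(5.44) = 100 - 0.833 * 2.3324 = 98.057%
Step 2: C_now = 43.91 * 98.057/100 = 43.057 Ah
Step 3: E_pack = V * C_now = 408.3 * 43.057 = 17580 Wh
Step 4: range = E_pack / consumption = 17580 / 168.2 = 104.5 km

104.5 km


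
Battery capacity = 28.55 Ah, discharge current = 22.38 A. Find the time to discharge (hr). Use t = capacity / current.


t = capacity / current = 28.55 / 22.38 = 1.276 hr

1.276 hr


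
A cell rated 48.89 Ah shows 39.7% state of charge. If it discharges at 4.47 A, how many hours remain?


Step 1: remaining = SOC/100 * C_total = 39.7/100 * 48.89 = 19.409 Ah
Step 2: t = remaining / I = 19.409 / 4.47 = 4.342 hr

4.342 hr


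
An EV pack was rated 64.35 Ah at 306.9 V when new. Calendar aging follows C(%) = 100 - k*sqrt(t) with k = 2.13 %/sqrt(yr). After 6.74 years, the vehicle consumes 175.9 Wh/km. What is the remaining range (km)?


Step 1: capacity retention = 100 - 2.13 * sqrt(6.74) = 100 - 2.13 * 2.5962 = 94.47%
Step 2: C_now = 64.35 * 94.47/100 = 60.791 Ah
Step 3: E_pack = V * C_now = 306.9 * 60.791 = 18657 Wh
Step 4: range = E_pack / consumption = 18657 / 175.9 = 106.1 km

106.1 km


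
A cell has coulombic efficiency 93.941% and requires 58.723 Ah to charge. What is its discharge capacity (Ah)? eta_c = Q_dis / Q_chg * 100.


Q_dis = eta/100 * Q_chg = 93.941/100 * 58.723 = 55.16 Ah

55.16 Ah


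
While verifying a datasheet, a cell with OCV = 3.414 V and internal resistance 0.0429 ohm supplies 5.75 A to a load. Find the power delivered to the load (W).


Step 1: V_terminal = OCV - I*R = 3.414 - 5.75 * 0.0429 = 3.1673 V
Step 2: P_out = V_terminal * I = 3.1673 * 5.75 = 18.21 W

18.21 W


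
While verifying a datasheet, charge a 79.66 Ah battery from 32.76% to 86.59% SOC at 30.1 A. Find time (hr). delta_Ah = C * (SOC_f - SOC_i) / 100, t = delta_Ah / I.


Step 1: dSOC = 86.59% - 32.76% = 53.83%
Step 2: delta_Ah = 79.66 * 53.83 / 100 = 42.881 Ah
Step 3: t = 42.881 / 30.1 = 1.425 hr

1.425 hr


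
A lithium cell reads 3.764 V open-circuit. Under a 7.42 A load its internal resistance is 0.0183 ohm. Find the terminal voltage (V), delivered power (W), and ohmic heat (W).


Step 1: V_terminal = OCV - I*R = 3.764 - 7.42 * 0.0183 = 3.6282 V
Step 2: P_out = V_terminal * I = 3.6282 * 7.42 = 26.92 W
Step 3: Q = I^2 * R = 7.42^2 * 0.0183 = 1.008 W

V=3.6282 V, P=26.92 W, Q=1.008 W


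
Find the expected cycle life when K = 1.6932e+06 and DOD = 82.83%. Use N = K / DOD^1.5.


DOD^1.5 = 753.84
N = K / DOD^1.5 = 1.6932e+06 / 753.84 = 2246

2246 cycles


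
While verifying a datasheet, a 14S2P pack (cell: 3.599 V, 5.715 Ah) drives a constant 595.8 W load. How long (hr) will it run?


Step 1: E_pack = Ns * V_cell * Np * C_cell = 14 * 3.599 * 2 * 5.715 = 575.91 Wh
Step 2: t = E_pack / P = 575.91 / 595.8 = 0.9666 hr

0.9666 hr


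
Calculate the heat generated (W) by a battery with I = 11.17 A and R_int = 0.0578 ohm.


Q = I^2 * R = 11.17^2 * 0.0578 = 7.212 W

7.212 W


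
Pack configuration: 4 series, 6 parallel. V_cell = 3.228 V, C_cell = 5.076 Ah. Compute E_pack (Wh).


V_pack = 4 * 3.228 = 12.912 V
C_pack = 6 * 5.076 = 30.456 Ah
E = V_pack * C_pack = 12.912 * 30.456 = 393.2 Wh

393.2 Wh


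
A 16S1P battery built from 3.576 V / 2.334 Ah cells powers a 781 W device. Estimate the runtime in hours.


Step 1: E_pack = Ns * V_cell * Np * C_cell = 16 * 3.576 * 1 * 2.334 = 133.54 Wh
Step 2: t = E_pack / P = 133.54 / 781 = 0.1710 hr

0.1710 hr


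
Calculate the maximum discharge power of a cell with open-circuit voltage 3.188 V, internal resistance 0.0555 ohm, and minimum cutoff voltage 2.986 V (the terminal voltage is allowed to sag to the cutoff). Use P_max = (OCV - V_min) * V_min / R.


P_max = (OCV - V_min) * V_min / R = (3.188 - 2.986) * 2.986 / 0.0555 = 0.202 * 2.986 / 0.0555 = 10.87 W

10.87 W


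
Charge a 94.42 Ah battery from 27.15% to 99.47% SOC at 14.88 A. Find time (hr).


delta_Ah = 94.42 * (99.47 - 27.15) / 100 = 68.285 Ah
t = delta_Ah / I = 68.285 / 14.88 = 4.589 hr

4.589 hr


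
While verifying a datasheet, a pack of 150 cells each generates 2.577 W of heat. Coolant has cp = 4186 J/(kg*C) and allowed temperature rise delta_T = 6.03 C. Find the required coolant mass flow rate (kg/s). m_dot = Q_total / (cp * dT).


Step 1: Total heat Q = 150 * 2.577 W = 386.55 W
Step 2: denom = cp * dT = 4186 * 6.03 = 25242
Step 3: m_dot = 386.55 / 25242 = 0.01531 kg/s

0.01531 kg/s


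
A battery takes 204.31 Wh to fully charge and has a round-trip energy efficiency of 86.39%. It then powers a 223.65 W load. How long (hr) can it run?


Step 1: E_discharge = eta/100 * E_charge = 86.39/100 * 204.31 = 176.5 Wh
Step 2: t = E_discharge / P = 176.5 / 223.65 = 0.7892 hr

0.7892 hr


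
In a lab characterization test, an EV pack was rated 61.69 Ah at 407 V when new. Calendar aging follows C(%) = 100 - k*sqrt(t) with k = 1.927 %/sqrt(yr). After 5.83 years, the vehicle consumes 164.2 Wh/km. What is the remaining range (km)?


Step 1: capacity retention = 100 - 1.927 * sqrt(5.83) = 100 - 1.927 * 2.4145 = 95.347%
Step 2: C_now = 61.69 * 95.347/100 = 58.82 Ah
Step 3: E_pack = V * C_now = 407 * 58.82 = 23940 Wh
Step 4: range = E_pack / consumption = 23940 / 164.2 = 145.8 km

145.8 km


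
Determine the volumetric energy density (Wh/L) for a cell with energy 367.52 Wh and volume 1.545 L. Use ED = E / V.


ED = E / V = 367.52 / 1.545 = 237.9 Wh/L

237.9 Wh/L


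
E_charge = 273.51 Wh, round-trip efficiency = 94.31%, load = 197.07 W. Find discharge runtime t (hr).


Step 1: E_discharge = eta/100 * E_charge = 94.31/100 * 273.51 = 257.95 Wh
Step 2: t = E_discharge / P = 257.95 / 197.07 = 1.309 hr

1.309 hr


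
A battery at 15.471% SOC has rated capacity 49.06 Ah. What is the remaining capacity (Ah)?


remaining = SOC / 100 * total = 15.471 / 100 * 49.06 = 7.590 Ah

7.590 Ah


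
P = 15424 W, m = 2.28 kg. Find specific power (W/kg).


SP = P / m = 15424 / 2.28 = 6765 W/kg

6765 W/kg


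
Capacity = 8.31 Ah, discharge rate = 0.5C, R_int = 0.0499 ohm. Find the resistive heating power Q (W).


Step 1: I = C_rate * capacity = 0.5 * 8.31 = 4.155 A
Step 2: Q = I^2 * R = 4.155^2 * 0.0499 = 17.264 * 0.0499 = 0.8615 W

0.8615 W


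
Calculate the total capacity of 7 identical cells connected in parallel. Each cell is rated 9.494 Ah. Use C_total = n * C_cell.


Parallel capacities add: 7 * 9.494 Ah = 66.458 Ah

66.458 Ah


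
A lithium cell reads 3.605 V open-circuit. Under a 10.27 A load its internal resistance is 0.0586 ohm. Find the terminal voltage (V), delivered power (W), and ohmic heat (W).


Step 1: V_terminal = OCV - I*R = 3.605 - 10.27 * 0.0586 = 3.0032 V
Step 2: P_out = V_terminal * I = 3.0032 * 10.27 = 30.84 W
Step 3: Q = I^2 * R = 10.27^2 * 0.0586 = 6.181 W

V=3.0032 V, P=30.84 W, Q=6.181 W


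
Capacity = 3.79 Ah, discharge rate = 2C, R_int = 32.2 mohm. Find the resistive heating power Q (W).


Convert: R = 32.2 mohm = 0.0322 ohm
Step 1: I = C_rate * capacity = 2 * 3.79 = 7.58 A
Step 2: Q = I^2 * R = 7.58^2 * 0.0322 = 57.456 * 0.0322 = 1.850 W

1.850 W


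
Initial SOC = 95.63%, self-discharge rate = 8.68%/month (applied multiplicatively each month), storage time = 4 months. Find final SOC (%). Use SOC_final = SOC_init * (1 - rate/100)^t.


decay = (1 - 8.68/100)^4 = 0.69545
SOC_final = 95.63 * 0.69545 = 66.51%

66.51%


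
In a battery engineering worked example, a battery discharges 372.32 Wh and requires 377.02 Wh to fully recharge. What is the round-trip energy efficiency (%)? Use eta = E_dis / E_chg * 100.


Round-trip efficiency = 372.32/377.02 * 100% = 98.75%

98.75%


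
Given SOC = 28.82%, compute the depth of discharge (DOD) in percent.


Complement of SOC: DOD = 100% - 28.82% = 71.18%

71.18%


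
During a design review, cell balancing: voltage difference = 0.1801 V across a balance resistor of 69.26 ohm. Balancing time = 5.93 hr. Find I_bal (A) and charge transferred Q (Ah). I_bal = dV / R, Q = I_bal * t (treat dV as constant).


I_bal = dV / R = 0.1801 / 69.26 = 0.0026003 A
Q = I_bal * t = 0.0026003 * 5.93 = 0.01542 Ah

I=0.0026003 A, Q=0.01542 Ah


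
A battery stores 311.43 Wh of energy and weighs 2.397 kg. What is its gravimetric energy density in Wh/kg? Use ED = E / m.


ED = E / m = 311.43 / 2.397 = 129.9 Wh/kg

129.9 Wh/kg


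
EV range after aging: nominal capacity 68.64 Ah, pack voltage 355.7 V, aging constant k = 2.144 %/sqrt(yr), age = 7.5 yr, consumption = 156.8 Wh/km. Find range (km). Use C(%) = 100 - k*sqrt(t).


Step 1: capacity retention = 100 - 2.144 * sqrt(7.5) = 100 - 2.144 * 2.7386 = 94.128%
Step 2: C_now = 68.64 * 94.128/100 = 64.609 Ah
Step 3: E_pack = V * C_now = 355.7 * 64.609 = 22981 Wh
Step 4: range = E_pack / consumption = 22981 / 156.8 = 146.6 km

146.6 km


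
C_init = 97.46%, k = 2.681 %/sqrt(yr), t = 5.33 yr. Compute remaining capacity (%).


sqrt(t) = sqrt(5.33) = 2.3087
C_final = 97.46 - 2.681 * 2.3087 = 91.27%

91.27%


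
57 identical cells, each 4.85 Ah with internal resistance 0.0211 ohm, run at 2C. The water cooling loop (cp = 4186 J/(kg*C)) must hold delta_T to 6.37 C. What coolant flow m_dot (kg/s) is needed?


Step 1: I = 2 * 4.85 = 9.7 A
Step 2: Q_cell = I^2 * R = 9.7^2 * 0.0211 = 1.9853 W
Step 3: Q_total = 57 * 1.9853 = 113.16 W
Step 4: m_dot = Q_total / (cp * dT) = 113.16 / (4186 * 6.37) = 0.004244 kg/s

0.004244 kg/s


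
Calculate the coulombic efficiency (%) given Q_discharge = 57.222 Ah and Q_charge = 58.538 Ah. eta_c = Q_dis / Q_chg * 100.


Coulombic efficiency = 57.222/58.538 * 100% = 97.75%

97.75%


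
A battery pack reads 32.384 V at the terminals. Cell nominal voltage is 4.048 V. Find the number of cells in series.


Rearranging: n = V_pack / V_cell = 32.384 / 4.048 = 8 cells

8


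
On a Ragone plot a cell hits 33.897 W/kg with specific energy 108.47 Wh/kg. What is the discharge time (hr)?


t = E / P = 108.47 / 33.897 = 3.200 hr

3.200 hr


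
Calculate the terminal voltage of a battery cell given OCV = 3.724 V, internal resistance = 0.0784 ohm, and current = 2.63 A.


IR drop = 2.63 * 0.0784 = 0.20619 V
V = 3.724 - 0.20619 = 3.518 V

3.518 V


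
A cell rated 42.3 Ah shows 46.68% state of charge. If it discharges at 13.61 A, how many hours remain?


Step 1: remaining = SOC/100 * C_total = 46.68/100 * 42.3 = 19.746 Ah
Step 2: t = remaining / I = 19.746 / 13.61 = 1.451 hr

1.451 hr


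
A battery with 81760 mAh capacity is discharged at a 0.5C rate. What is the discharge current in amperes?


Convert: capacity = 81760 mAh = 81.76 Ah
I = C_rate * capacity = 0.5 * 81.76 = 40.88 A

40.88 A


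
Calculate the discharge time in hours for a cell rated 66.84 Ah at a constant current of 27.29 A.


Runtime = 66.84 Ah / 27.29 A = 2.449 hr

2.449 hr


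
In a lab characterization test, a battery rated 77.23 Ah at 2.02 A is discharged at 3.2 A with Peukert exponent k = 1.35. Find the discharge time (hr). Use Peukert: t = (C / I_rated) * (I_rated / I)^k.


t_rated = C / I_rated = 77.23 / 2.02 = 38.233 hr
(I_rated/I)^k = (0.63125)^1.35 = 0.53737
t = t_rated * (I_rated/I)^k = 38.233 * 0.53737 = 20.55 hr

20.55 hr


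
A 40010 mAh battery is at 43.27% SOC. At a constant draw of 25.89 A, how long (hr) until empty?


Convert: C_total = 40010 mAh = 40.01 Ah
Step 1: remaining = SOC/100 * C_total = 43.27/100 * 40.01 = 17.312 Ah
Step 2: t = remaining / I = 17.312 / 25.89 = 0.6687 hr

0.6687 hr


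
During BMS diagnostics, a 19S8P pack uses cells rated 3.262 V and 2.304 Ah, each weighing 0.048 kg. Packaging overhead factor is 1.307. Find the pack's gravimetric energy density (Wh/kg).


Step 1: V_pack = 19 * 3.262 = 61.978 V
Step 2: C_pack = 8 * 2.304 = 18.432 Ah
Step 3: E_pack = V_pack * C_pack = 61.978 * 18.432 = 1142.4 Wh
Step 4: m_pack = 19 * 8 * 0.048 * 1.307 = 9.5359 kg
Step 5: ED = E_pack / m_pack = 1142.4 / 9.5359 = 119.8 Wh/kg

119.8 Wh/kg


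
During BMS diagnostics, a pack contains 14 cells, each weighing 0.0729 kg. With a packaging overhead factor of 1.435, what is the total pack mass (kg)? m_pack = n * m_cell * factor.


m_pack = n * m_cell * overhead = 14 * 0.0729 * 1.435 = 1.465 kg

1.465 kg


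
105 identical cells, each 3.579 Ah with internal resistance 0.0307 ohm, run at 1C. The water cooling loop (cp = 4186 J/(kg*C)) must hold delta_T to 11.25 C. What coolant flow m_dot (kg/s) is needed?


Step 1: I = 1 * 3.579 = 3.579 A
Step 2: Q_cell = I^2 * R = 3.579^2 * 0.0307 = 0.39324 W
Step 3: Q_total = 105 * 0.39324 = 41.29 W
Step 4: m_dot = Q_total / (cp * dT) = 41.29 / (4186 * 11.25) = 8.768e-04 kg/s

8.768e-04 kg/s


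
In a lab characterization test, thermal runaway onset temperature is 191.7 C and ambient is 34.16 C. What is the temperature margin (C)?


margin = T_onset - T_ambient = 191.7 - 34.16 = 157.54 C

157.54 C


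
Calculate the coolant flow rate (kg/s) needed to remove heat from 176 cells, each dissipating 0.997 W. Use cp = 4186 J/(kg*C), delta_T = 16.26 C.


Q_total = 176 * 0.997 = 175.47 W
m_dot = Q_total / (cp * dT) = 175.47 / (4186 * 16.26) = 0.002578 kg/s

0.002578 kg/s


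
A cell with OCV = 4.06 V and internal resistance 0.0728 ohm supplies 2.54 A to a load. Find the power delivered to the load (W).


Step 1: V_terminal = OCV - I*R = 4.06 - 2.54 * 0.0728 = 3.8751 V
Step 2: P_out = V_terminal * I = 3.8751 * 2.54 = 9.843 W

9.843 W


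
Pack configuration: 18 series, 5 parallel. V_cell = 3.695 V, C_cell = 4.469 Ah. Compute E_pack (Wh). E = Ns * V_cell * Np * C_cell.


V_pack = 18 * 3.695 = 66.51 V
C_pack = 5 * 4.469 = 22.345 Ah
E = V_pack * C_pack = 66.51 * 22.345 = 1486 Wh

1486 Wh


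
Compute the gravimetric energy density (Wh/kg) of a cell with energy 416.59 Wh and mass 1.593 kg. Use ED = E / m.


ED = E / m = 416.59 / 1.593 = 261.5 Wh/kg

261.5 Wh/kg


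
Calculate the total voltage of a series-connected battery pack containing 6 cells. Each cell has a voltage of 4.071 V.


Series voltages add: 6 * 4.071 V = 24.426 V

24.426 V


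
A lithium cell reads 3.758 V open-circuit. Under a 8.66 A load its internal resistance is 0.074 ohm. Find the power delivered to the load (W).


Step 1: V_terminal = OCV - I*R = 3.758 - 8.66 * 0.074 = 3.1172 V
Step 2: P_out = V_terminal * I = 3.1172 * 8.66 = 26.99 W

26.99 W


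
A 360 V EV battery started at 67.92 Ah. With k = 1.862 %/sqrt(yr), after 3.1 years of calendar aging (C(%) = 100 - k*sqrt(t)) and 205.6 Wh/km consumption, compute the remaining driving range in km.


Step 1: capacity retention = 100 - 1.862 * sqrt(3.1) = 100 - 1.862 * 1.7607 = 96.722%
Step 2: C_now = 67.92 * 96.722/100 = 65.694 Ah
Step 3: E_pack = V * C_now = 360 * 65.694 = 23650 Wh
Step 4: range = E_pack / consumption = 23650 / 205.6 = 115.0 km

115.0 km


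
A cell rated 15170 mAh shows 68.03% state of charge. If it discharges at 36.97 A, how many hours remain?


Convert: C_total = 15170 mAh = 15.17 Ah
Step 1: remaining = SOC/100 * C_total = 68.03/100 * 15.17 = 10.32 Ah
Step 2: t = remaining / I = 10.32 / 36.97 = 0.2791 hr

0.2791 hr


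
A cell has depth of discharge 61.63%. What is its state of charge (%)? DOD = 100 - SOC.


SOC = 100 - DOD = 100 - 61.63 = 38.37%

38.37%


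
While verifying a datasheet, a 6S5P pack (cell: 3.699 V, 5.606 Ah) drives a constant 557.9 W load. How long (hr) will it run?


Step 1: E_pack = Ns * V_cell * Np * C_cell = 6 * 3.699 * 5 * 5.606 = 622.1 Wh
Step 2: t = E_pack / P = 622.1 / 557.9 = 1.115 hr

1.115 hr


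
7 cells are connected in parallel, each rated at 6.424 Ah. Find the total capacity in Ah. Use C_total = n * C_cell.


Parallel capacities add: 7 * 6.424 Ah = 44.968 Ah

44.968 Ah


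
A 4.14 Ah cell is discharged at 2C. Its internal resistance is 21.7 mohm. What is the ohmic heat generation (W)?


Convert: R = 21.7 mohm = 0.0217 ohm
Step 1: I = C_rate * capacity = 2 * 4.14 = 8.28 A
Step 2: Q = I^2 * R = 8.28^2 * 0.0217 = 68.558 * 0.0217 = 1.488 W

1.488 W


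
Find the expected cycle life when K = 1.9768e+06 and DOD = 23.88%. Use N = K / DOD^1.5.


Step 1: DOD^1.5 = 23.88^1.5 = 116.69
Step 2: N = 1.9768e+06 / 116.69 = 16940 cycles

16940 cycles


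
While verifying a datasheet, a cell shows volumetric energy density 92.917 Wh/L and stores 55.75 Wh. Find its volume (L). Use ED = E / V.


V = E / ED = 55.75 / 92.917 = 0.6000 L

0.6000 L


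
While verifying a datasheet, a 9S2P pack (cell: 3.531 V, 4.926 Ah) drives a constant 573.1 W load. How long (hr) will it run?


Step 1: E_pack = Ns * V_cell * Np * C_cell = 9 * 3.531 * 2 * 4.926 = 313.09 Wh
Step 2: t = E_pack / P = 313.09 / 573.1 = 0.5463 hr

0.5463 hr


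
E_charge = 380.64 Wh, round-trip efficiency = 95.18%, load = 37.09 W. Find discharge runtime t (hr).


Step 1: E_discharge = eta/100 * E_charge = 95.18/100 * 380.64 = 362.29 Wh
Step 2: t = E_discharge / P = 362.29 / 37.09 = 9.768 hr

9.768 hr


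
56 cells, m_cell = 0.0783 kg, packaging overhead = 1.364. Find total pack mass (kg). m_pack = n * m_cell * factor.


m_pack = n * m_cell * overhead = 56 * 0.0783 * 1.364 = 5.981 kg

5.981 kg


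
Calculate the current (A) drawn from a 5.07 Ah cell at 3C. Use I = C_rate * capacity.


At 3C: I = 3 * 5.07 Ah = 15.21 A

15.21 A


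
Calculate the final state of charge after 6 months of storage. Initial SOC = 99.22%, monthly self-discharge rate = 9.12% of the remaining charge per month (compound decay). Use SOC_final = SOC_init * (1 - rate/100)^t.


decay = (1 - 9.12/100)^6 = 0.56339
SOC_final = 99.22 * 0.56339 = 55.90%

55.90%


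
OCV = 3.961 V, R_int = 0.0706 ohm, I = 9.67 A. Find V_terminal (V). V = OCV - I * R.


IR drop = 9.67 * 0.0706 = 0.6827 V
V = 3.961 - 0.6827 = 3.278 V

3.278 V


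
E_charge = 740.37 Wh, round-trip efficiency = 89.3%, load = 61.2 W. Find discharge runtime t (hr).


Step 1: E_discharge = eta/100 * E_charge = 89.3/100 * 740.37 = 661.15 Wh
Step 2: t = E_discharge / P = 661.15 / 61.2 = 10.80 hr

10.80 hr


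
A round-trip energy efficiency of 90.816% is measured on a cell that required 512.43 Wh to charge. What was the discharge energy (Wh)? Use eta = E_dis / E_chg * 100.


E_dis = eta/100 * E_chg = 90.816/100 * 512.43 = 465.4 Wh

465.4 Wh


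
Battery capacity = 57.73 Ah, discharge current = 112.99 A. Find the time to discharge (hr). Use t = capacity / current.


Runtime = 57.73 Ah / 112.99 A = 0.5109 hr

0.5109 hr


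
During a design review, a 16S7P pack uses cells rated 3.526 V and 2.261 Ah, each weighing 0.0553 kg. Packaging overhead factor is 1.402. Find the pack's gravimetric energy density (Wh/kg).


Step 1: V_pack = 16 * 3.526 = 56.416 V
Step 2: C_pack = 7 * 2.261 = 15.827 Ah
Step 3: E_pack = V_pack * C_pack = 56.416 * 15.827 = 892.9 Wh
Step 4: m_pack = 16 * 7 * 0.0553 * 1.402 = 8.6834 kg
Step 5: ED = E_pack / m_pack = 892.9 / 8.6834 = 102.8 Wh/kg

102.8 Wh/kg


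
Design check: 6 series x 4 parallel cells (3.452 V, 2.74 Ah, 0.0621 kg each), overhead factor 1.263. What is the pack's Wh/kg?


Step 1: V_pack = 6 * 3.452 = 20.712 V
Step 2: C_pack = 4 * 2.74 = 10.96 Ah
Step 3: E_pack = V_pack * C_pack = 20.712 * 10.96 = 227 Wh
Step 4: m_pack = 6 * 4 * 0.0621 * 1.263 = 1.8824 kg
Step 5: ED = E_pack / m_pack = 227 / 1.8824 = 120.6 Wh/kg

120.6 Wh/kg


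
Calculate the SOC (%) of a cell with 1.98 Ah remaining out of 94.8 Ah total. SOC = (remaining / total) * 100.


SOC% = 1.98 / 94.8 * 100 = 2.089%

2.089%
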